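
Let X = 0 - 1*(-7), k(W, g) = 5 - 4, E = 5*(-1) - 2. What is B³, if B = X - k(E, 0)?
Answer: 216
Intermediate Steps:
E = -7 (E = -5 - 2 = -7)
k(W, g) = 1
X = 7 (X = 0 + 7 = 7)
B = 6 (B = 7 - 1*1 = 7 - 1 = 6)
B³ = 6³ = 216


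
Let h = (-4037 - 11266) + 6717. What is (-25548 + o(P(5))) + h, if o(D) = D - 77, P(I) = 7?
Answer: -34204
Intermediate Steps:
o(D) = -77 + D
h = -8586 (h = -15303 + 6717 = -8586)
(-25548 + o(P(5))) + h = (-25548 + (-77 + 7)) - 8586 = (-25548 - 70) - 8586 = -25618 - 8586 = -34204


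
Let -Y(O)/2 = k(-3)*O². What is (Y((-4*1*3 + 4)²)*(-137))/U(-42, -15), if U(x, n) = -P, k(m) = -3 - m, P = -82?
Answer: 0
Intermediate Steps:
U(x, n) = 82 (U(x, n) = -1*(-82) = 82)
Y(O) = 0 (Y(O) = -2*(-3 - 1*(-3))*O² = -2*(-3 + 3)*O² = -0*O² = -2*0 = 0)
(Y((-4*1*3 + 4)²)*(-137))/U(-42, -15) = (0*(-137))/82 = 0*(1/82) = 0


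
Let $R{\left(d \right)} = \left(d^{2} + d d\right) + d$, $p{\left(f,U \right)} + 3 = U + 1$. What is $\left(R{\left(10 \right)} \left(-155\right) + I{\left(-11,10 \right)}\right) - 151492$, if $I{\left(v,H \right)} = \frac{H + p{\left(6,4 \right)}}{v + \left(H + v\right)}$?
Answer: $-184043$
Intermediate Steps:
$p{\left(f,U \right)} = -2 + U$ ($p{\left(f,U \right)} = -3 + \left(U + 1\right) = -3 + \left(1 + U\right) = -2 + U$)
$R{\left(d \right)} = d + 2 d^{2}$ ($R{\left(d \right)} = \left(d^{2} + d^{2}\right) + d = 2 d^{2} + d = d + 2 d^{2}$)
$I{\left(v,H \right)} = \frac{2 + H}{H + 2 v}$ ($I{\left(v,H \right)} = \frac{H + \left(-2 + 4\right)}{v + \left(H + v\right)} = \frac{H + 2}{H + 2 v} = \frac{2 + H}{H + 2 v}$)
$\left(R{\left(10 \right)} \left(-155\right) + I{\left(-11,10 \right)}\right) - 151492 = \left(10 \left(1 + 2 \cdot 10\right) \left(-155\right) + \frac{2 + 10}{10 + 2 \left(-11\right)}\right) - 151492 = \left(10 \left(1 + 20\right) \left(-155\right) + \frac{1}{10 - 22} \cdot 12\right) - 151492 = \left(10 \cdot 21 \left(-155\right) + \frac{1}{-12} \cdot 12\right) - 151492 = \left(210 \left(-155\right) - 1\right) - 151492 = \left(-32550 - 1\right) - 151492 = -32551 - 151492 = -184043$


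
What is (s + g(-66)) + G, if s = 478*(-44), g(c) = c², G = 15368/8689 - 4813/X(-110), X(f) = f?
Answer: -15895243403/955790 ≈ -16630.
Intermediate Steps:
G = 43510637/955790 (G = 15368/8689 - 4813/(-110) = 15368*(1/8689) - 4813*(-1/110) = 15368/8689 + 4813/110 = 43510637/955790 ≈ 45.523)
s = -21032
(s + g(-66)) + G = (-21032 + (-66)²) + 43510637/955790 = (-21032 + 4356) + 43510637/955790 = -16676 + 43510637/955790 = -15895243403/955790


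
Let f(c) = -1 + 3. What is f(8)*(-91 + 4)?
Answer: -174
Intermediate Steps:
f(c) = 2
f(8)*(-91 + 4) = 2*(-91 + 4) = 2*(-87) = -174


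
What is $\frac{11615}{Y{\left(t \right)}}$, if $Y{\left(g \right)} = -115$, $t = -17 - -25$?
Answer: $-101$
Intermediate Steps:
$t = 8$ ($t = -17 + 25 = 8$)
$\frac{11615}{Y{\left(t \right)}} = \frac{11615}{-115} = 11615 \left(- \frac{1}{115}\right) = -101$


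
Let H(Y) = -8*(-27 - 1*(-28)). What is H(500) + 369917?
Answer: 369909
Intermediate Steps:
H(Y) = -8 (H(Y) = -8*(-27 + 28) = -8*1 = -8)
H(500) + 369917 = -8 + 369917 = 369909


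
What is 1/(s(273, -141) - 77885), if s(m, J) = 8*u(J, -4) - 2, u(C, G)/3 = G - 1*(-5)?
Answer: -1/77863 ≈ -1.2843e-5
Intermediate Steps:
u(C, G) = 15 + 3*G (u(C, G) = 3*(G - 1*(-5)) = 3*(G + 5) = 3*(5 + G) = 15 + 3*G)
s(m, J) = 22 (s(m, J) = 8*(15 + 3*(-4)) - 2 = 8*(15 - 12) - 2 = 8*3 - 2 = 24 - 2 = 22)
1/(s(273, -141) - 77885) = 1/(22 - 77885) = 1/(-77863) = -1/77863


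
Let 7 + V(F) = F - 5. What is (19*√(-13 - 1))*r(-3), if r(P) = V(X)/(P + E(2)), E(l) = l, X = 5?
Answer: 133*I*√14 ≈ 497.64*I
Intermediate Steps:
V(F) = -12 + F (V(F) = -7 + (F - 5) = -7 + (-5 + F) = -12 + F)
r(P) = -7/(2 + P) (r(P) = (-12 + 5)/(P + 2) = -7/(2 + P))
(19*√(-13 - 1))*r(-3) = (19*√(-13 - 1))*(-7/(2 - 3)) = (19*√(-14))*(-7/(-1)) = (19*(I*√14))*(-7*(-1)) = (19*I*√14)*7 = 133*I*√14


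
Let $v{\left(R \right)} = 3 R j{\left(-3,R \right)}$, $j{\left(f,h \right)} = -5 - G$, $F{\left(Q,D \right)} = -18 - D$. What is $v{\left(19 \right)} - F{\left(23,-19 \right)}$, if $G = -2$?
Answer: $-172$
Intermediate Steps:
$j{\left(f,h \right)} = -3$ ($j{\left(f,h \right)} = -5 - -2 = -5 + 2 = -3$)
$v{\left(R \right)} = - 9 R$ ($v{\left(R \right)} = 3 R \left(-3\right) = - 9 R$)
$v{\left(19 \right)} - F{\left(23,-19 \right)} = \left(-9\right) 19 - \left(-18 - -19\right) = -171 - \left(-18 + 19\right) = -171 - 1 = -172$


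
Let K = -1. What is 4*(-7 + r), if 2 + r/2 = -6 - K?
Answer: -84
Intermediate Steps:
r = -14 (r = -4 + 2*(-6 - 1*(-1)) = -4 + 2*(-6 + 1) = -4 + 2*(-5) = -4 - 10 = -14)
4*(-7 + r) = 4*(-7 - 14) = 4*(-21) = -84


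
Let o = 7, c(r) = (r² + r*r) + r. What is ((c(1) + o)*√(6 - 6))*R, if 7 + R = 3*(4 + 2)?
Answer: 0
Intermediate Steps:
c(r) = r + 2*r² (c(r) = (r² + r²) + r = 2*r² + r = r + 2*r²)
R = 11 (R = -7 + 3*(4 + 2) = -7 + 3*6 = -7 + 18 = 11)
((c(1) + o)*√(6 - 6))*R = ((1*(1 + 2*1) + 7)*√(6 - 6))*11 = ((1*(1 + 2) + 7)*√0)*11 = ((1*3 + 7)*0)*11 = ((3 + 7)*0)*11 = (10*0)*11 = 0*11 = 0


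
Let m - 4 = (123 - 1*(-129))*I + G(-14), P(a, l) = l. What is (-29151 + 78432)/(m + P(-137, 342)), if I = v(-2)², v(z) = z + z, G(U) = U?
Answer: 49281/4364 ≈ 11.293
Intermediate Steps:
v(z) = 2*z
I = 16 (I = (2*(-2))² = (-4)² = 16)
m = 4022 (m = 4 + ((123 - 1*(-129))*16 - 14) = 4 + ((123 + 129)*16 - 14) = 4 + (252*16 - 14) = 4 + (4032 - 14) = 4 + 4018 = 4022)
(-29151 + 78432)/(m + P(-137, 342)) = (-29151 + 78432)/(4022 + 342) = 49281/4364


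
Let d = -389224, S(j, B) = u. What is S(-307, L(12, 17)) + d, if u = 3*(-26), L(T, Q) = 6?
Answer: -389302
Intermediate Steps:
u = -78
S(j, B) = -78
S(-307, L(12, 17)) + d = -78 - 389224 = -389302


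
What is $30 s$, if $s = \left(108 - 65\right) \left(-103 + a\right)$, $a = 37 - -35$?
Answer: $-39990$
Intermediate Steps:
$a = 72$ ($a = 37 + 35 = 72$)
$s = -1333$ ($s = \left(108 - 65\right) \left(-103 + 72\right) = 43 \left(-31\right) = -1333$)
$30 s = 30 \left(-1333\right) = -39990$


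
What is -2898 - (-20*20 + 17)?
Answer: -2515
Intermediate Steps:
-2898 - (-20*20 + 17) = -2898 - (-400 + 17) = -2898 - 1*(-383) = -2898 + 383 = -2515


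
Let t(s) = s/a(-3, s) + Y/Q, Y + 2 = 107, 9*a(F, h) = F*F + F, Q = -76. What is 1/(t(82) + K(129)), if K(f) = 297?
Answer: 76/31815 ≈ 0.0023888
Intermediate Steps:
a(F, h) = F/9 + F²/9 (a(F, h) = (F*F + F)/9 = (F² + F)/9 = (F + F²)/9 = F/9 + F²/9)
Y = 105 (Y = -2 + 107 = 105)
t(s) = -105/76 + 3*s/2 (t(s) = s/(((⅑)*(-3)*(1 - 3))) + 105/(-76) = s/(((⅑)*(-3)*(-2))) + 105*(-1/76) = s/(⅔) - 105/76 = s*(3/2) - 105/76 = 3*s/2 - 105/76 = -105/76 + 3*s/2)
1/(t(82) + K(129)) = 1/((-105/76 + (3/2)*82) + 297) = 1/((-105/76 + 123) + 297) = 1/(9243/76 + 297) = 1/(31815/76) = 76/31815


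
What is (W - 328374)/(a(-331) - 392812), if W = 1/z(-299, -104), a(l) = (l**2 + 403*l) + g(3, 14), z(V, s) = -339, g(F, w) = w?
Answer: 111318787/141237570 ≈ 0.78817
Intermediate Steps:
a(l) = 14 + l**2 + 403*l (a(l) = (l**2 + 403*l) + 14 = 14 + l**2 + 403*l)
W = -1/339 (W = 1/(-339) = -1/339 ≈ -0.0029499)
(W - 328374)/(a(-331) - 392812) = (-1/339 - 328374)/((14 + (-331)**2 + 403*(-331)) - 392812) = -111318787/(339*((14 + 109561 - 133393) - 392812)) = -111318787/(339*(-23818 - 392812)) = -111318787/339/(-416630) = -111318787/339*(-1/416630) = 111318787/141237570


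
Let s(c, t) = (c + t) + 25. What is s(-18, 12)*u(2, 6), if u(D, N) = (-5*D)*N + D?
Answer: -1102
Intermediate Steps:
s(c, t) = 25 + c + t
u(D, N) = D - 5*D*N (u(D, N) = -5*D*N + D = D - 5*D*N)
s(-18, 12)*u(2, 6) = (25 - 18 + 12)*(2*(1 - 5*6)) = 19*(2*(1 - 30)) = 19*(2*(-29)) = 19*(-58) = -1102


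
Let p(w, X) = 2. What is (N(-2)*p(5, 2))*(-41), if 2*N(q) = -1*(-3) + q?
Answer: -41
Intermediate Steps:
N(q) = 3/2 + q/2 (N(q) = (-1*(-3) + q)/2 = (3 + q)/2 = 3/2 + q/2)
(N(-2)*p(5, 2))*(-41) = ((3/2 + (½)*(-2))*2)*(-41) = ((3/2 - 1)*2)*(-41) = ((½)*2)*(-41) = 1*(-41) = -41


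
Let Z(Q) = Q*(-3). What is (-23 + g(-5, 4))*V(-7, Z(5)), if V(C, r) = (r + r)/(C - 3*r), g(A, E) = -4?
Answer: 405/19 ≈ 21.316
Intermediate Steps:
Z(Q) = -3*Q
V(C, r) = 2*r/(C - 3*r) (V(C, r) = (2*r)/(C - 3*r) = 2*r/(C - 3*r))
(-23 + g(-5, 4))*V(-7, Z(5)) = (-23 - 4)*(2*(-3*5)/(-7 - (-9)*5)) = -54*(-15)/(-7 - 3*(-15)) = -54*(-15)/(-7 + 45) = -54*(-15)/38 = -27*(-15/19) = 405/19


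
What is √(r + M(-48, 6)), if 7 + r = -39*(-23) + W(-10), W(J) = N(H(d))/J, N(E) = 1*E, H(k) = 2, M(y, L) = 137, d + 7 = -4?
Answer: √25670/5 ≈ 32.044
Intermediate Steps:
d = -11 (d = -7 - 4 = -11)
N(E) = E
W(J) = 2/J
r = 4449/5 (r = -7 + (-39*(-23) + 2/(-10)) = -7 + (897 + 2*(-⅒)) = -7 + (897 - ⅕) = -7 + 4484/5 = 4449/5 ≈ 889.80)
√(r + M(-48, 6)) = √(4449/5 + 137) = √(5134/5) = √25670/5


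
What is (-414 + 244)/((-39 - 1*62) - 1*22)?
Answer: 170/123 ≈ 1.3821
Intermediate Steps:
(-414 + 244)/((-39 - 1*62) - 1*22) = -170/((-39 - 62) - 22) = -170/(-101 - 22) = -170/(-123) = -170*(-1/123) = 170/123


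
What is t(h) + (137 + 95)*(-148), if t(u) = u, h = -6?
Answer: -34342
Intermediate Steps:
t(h) + (137 + 95)*(-148) = -6 + (137 + 95)*(-148) = -6 + 232*(-148) = -6 - 34336 = -34342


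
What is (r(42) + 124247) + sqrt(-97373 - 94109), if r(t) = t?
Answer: 124289 + I*sqrt(191482) ≈ 1.2429e+5 + 437.59*I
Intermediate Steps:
(r(42) + 124247) + sqrt(-97373 - 94109) = (42 + 124247) + sqrt(-97373 - 94109) = 124289 + sqrt(-191482) = 124289 + I*sqrt(191482)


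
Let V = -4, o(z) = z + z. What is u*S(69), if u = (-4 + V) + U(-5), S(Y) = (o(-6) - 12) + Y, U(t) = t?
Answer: -585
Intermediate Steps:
o(z) = 2*z
S(Y) = -24 + Y (S(Y) = (2*(-6) - 12) + Y = (-12 - 12) + Y = -24 + Y)
u = -13 (u = (-4 - 4) - 5 = -8 - 5 = -13)
u*S(69) = -13*(-24 + 69) = -13*45 = -585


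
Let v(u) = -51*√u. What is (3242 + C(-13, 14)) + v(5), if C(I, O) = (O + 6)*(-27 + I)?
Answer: 2442 - 51*√5 ≈ 2328.0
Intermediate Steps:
C(I, O) = (-27 + I)*(6 + O) (C(I, O) = (6 + O)*(-27 + I) = (-27 + I)*(6 + O))
(3242 + C(-13, 14)) + v(5) = (3242 + (-162 - 27*14 + 6*(-13) - 13*14)) - 51*√5 = (3242 + (-162 - 378 - 78 - 182)) - 51*√5 = (3242 - 800) - 51*√5 = 2442 - 51*√5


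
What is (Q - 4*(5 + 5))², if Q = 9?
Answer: 961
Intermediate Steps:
(Q - 4*(5 + 5))² = (9 - 4*(5 + 5))² = (9 - 4*10)² = (9 - 40)² = (-31)² = 961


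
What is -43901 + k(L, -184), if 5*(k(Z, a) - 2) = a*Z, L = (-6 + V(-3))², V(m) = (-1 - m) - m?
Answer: -219679/5 ≈ -43936.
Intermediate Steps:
V(m) = -1 - 2*m
L = 1 (L = (-6 + (-1 - 2*(-3)))² = (-6 + (-1 + 6))² = (-6 + 5)² = (-1)² = 1)
k(Z, a) = 2 + Z*a/5 (k(Z, a) = 2 + (a*Z)/5 = 2 + (Z*a)/5 = 2 + Z*a/5)
-43901 + k(L, -184) = -43901 + (2 + (⅕)*1*(-184)) = -43901 + (2 - 184/5) = -43901 - 174/5 = -219679/5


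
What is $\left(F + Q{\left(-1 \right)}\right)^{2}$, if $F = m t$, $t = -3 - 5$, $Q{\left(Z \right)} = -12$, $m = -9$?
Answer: $3600$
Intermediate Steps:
$t = -8$ ($t = -3 - 5 = -8$)
$F = 72$ ($F = \left(-9\right) \left(-8\right) = 72$)
$\left(F + Q{\left(-1 \right)}\right)^{2} = \left(72 - 12\right)^{2} = 60^{2} = 3600$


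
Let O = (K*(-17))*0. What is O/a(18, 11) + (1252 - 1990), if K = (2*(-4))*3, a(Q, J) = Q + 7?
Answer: -738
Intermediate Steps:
a(Q, J) = 7 + Q
K = -24 (K = -8*3 = -24)
O = 0 (O = -24*(-17)*0 = 408*0 = 0)
O/a(18, 11) + (1252 - 1990) = 0/(7 + 18) + (1252 - 1990) = 0/25 - 738 = 0*(1/25) - 738 = 0 - 738 = -738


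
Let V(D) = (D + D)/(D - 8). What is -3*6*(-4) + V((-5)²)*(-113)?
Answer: -4426/17 ≈ -260.35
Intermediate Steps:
V(D) = 2*D/(-8 + D) (V(D) = (2*D)/(-8 + D) = 2*D/(-8 + D))
-3*6*(-4) + V((-5)²)*(-113) = -3*6*(-4) + (2*(-5)²/(-8 + (-5)²))*(-113) = -18*(-4) + (2*25/(-8 + 25))*(-113) = 72 + (2*25/17)*(-113) = 72 + (2*25*(1/17))*(-113) = 72 + (50/17)*(-113) = 72 - 5650/17 = -4426/17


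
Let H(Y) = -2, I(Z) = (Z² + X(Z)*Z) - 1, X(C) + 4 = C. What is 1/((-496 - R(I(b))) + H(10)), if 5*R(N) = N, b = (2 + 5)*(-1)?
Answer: -1/523 ≈ -0.0019120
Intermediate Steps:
X(C) = -4 + C
b = -7 (b = 7*(-1) = -7)
I(Z) = -1 + Z² + Z*(-4 + Z) (I(Z) = (Z² + (-4 + Z)*Z) - 1 = (Z² + Z*(-4 + Z)) - 1 = -1 + Z² + Z*(-4 + Z))
R(N) = N/5
1/((-496 - R(I(b))) + H(10)) = 1/((-496 - (-1 + (-7)² - 7*(-4 - 7))/5) - 2) = 1/((-496 - (-1 + 49 - 7*(-11))/5) - 2) = 1/((-496 - (-1 + 49 + 77)/5) - 2) = 1/((-496 - 125/5) - 2) = 1/((-496 - 1*25) - 2) = 1/((-496 - 25) - 2) = 1/(-521 - 2) = 1/(-523) = -1/523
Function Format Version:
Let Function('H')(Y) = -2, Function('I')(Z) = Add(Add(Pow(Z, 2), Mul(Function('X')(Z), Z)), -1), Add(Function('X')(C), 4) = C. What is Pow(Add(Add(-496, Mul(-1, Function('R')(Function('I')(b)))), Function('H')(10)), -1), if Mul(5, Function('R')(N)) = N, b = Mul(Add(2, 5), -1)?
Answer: Rational(-1, 523) ≈ -0.0019120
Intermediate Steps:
Function('X')(C) = Add(-4, C)
b = -7 (b = Mul(7, -1) = -7)
Function('I')(Z) = Add(-1, Pow(Z, 2), Mul(Z, Add(-4, Z))) (Function('I')(Z) = Add(Add(Pow(Z, 2), Mul(Add(-4, Z), Z)), -1) = Add(Add(Pow(Z, 2), Mul(Z, Add(-4, Z))), -1) = Add(-1, Pow(Z, 2), Mul(Z, Add(-4, Z))))
Function('R')(N) = Mul(Rational(1, 5), N)
Pow(Add(Add(-496, Mul(-1, Function('R')(Function('I')(b)))), Function('H')(10)), -1) = Pow(Add(Add(-496, Mul(-1, Mul(Rational(1, 5), Add(-1, Pow(-7, 2), Mul(-7, Add(-4, -7)))))), -2), -1) = Pow(Add(Add(-496, Mul(-1, Mul(Rational(1, 5), Add(-1, 49, Mul(-7, -11))))), -2), -1) = Pow(Add(Add(-496, Mul(-1, Mul(Rational(1, 5), Add(-1, 49, 77)))), -2), -1) = Pow(Add(Add(-496, Mul(-1, Mul(Rational(1, 5), 125))), -2), -1) = Pow(Add(Add(-496, Mul(-1, 25)), -2), -1) = Pow(Add(Add(-496, -25), -2), -1) = Pow(Add(-521, -2), -1) = Pow(-523, -1) = Rational(-1, 523)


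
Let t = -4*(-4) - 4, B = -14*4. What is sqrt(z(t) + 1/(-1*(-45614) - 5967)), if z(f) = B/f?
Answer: I*sqrt(66018796755)/118941 ≈ 2.1602*I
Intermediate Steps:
B = -56
t = 12 (t = 16 - 4 = 12)
z(f) = -56/f
sqrt(z(t) + 1/(-1*(-45614) - 5967)) = sqrt(-56/12 + 1/(-1*(-45614) - 5967)) = sqrt(-56*1/12 + 1/(45614 - 5967)) = sqrt(-14/3 + 1/39647) = sqrt(-555055/118941) = I*sqrt(66018796755)/118941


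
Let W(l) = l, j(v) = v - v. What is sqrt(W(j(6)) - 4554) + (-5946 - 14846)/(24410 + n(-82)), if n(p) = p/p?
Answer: -20792/24411 + 3*I*sqrt(506) ≈ -0.85175 + 67.483*I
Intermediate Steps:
j(v) = 0
n(p) = 1
sqrt(W(j(6)) - 4554) + (-5946 - 14846)/(24410 + n(-82)) = sqrt(0 - 4554) + (-5946 - 14846)/(24410 + 1) = sqrt(-4554) - 20792/24411 = 3*I*sqrt(506) - 20792*1/24411 = 3*I*sqrt(506) - 20792/24411 = -20792/24411 + 3*I*sqrt(506)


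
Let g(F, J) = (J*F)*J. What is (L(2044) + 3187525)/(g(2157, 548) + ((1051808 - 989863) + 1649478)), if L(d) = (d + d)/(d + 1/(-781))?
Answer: 5088450164303/1036785329571813 ≈ 0.0049079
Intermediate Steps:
g(F, J) = F*J² (g(F, J) = (F*J)*J = F*J²)
L(d) = 2*d/(-1/781 + d) (L(d) = (2*d)/(d - 1/781) = (2*d)/(-1/781 + d) = 2*d/(-1/781 + d))
(L(2044) + 3187525)/(g(2157, 548) + ((1051808 - 989863) + 1649478)) = (1562*2044/(-1 + 781*2044) + 3187525)/(2157*548² + ((1051808 - 989863) + 1649478)) = (1562*2044/(-1 + 1596364) + 3187525)/(2157*300304 + (61945 + 1649478)) = (1562*2044/1596363 + 3187525)/(647755728 + 1711423) = (1562*2044*(1/1596363) + 3187525)/649467151 = (3192728/1596363 + 3187525)*(1/649467151) = (5088450164303/1596363)*(1/649467151) = 5088450164303/1036785329571813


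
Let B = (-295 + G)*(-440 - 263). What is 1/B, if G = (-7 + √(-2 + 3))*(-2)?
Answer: 1/198949 ≈ 5.0264e-6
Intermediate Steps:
G = 12 (G = (-7 + √1)*(-2) = (-7 + 1)*(-2) = -6*(-2) = 12)
B = 198949 (B = (-295 + 12)*(-440 - 263) = -283*(-703) = 198949)
1/B = 1/198949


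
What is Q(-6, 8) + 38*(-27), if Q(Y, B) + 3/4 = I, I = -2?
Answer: -4115/4 ≈ -1028.8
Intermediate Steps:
Q(Y, B) = -11/4 (Q(Y, B) = -3/4 - 2 = -11/4)
Q(-6, 8) + 38*(-27) = -11/4 + 38*(-27) = -11/4 - 1026 = -4115/4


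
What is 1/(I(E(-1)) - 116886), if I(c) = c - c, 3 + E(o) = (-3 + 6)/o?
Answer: -1/116886 ≈ -8.5553e-6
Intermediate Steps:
E(o) = -3 + 3/o (E(o) = -3 + (-3 + 6)/o = -3 + 3/o)
I(c) = 0
1/(I(E(-1)) - 116886) = 1/(0 - 116886) = 1/(-116886) = -1/116886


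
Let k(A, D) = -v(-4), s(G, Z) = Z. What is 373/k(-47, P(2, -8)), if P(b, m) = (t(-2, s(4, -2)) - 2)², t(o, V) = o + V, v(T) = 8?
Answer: -373/8 ≈ -46.625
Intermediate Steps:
t(o, V) = V + o
P(b, m) = 36 (P(b, m) = ((-2 - 2) - 2)² = (-4 - 2)² = (-6)² = 36)
k(A, D) = -8 (k(A, D) = -1*8 = -8)
373/k(-47, P(2, -8)) = 373/(-8) = 373*(-⅛) = -373/8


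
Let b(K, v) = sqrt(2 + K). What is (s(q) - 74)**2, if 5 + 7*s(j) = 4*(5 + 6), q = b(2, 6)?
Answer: 229441/49 ≈ 4682.5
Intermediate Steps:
q = 2 (q = sqrt(2 + 2) = sqrt(4) = 2)
s(j) = 39/7 (s(j) = -5/7 + (4*(5 + 6))/7 = -5/7 + (4*11)/7 = -5/7 + (1/7)*44 = -5/7 + 44/7 = 39/7)
(s(q) - 74)**2 = (39/7 - 74)**2 = (-479/7)**2 = 229441/49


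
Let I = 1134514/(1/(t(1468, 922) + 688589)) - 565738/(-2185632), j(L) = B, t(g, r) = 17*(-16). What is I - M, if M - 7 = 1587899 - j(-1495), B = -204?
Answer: 853384041239278517/1092816 ≈ 7.8090e+11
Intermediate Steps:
t(g, r) = -272
j(L) = -204
M = 1588110 (M = 7 + (1587899 - 1*(-204)) = 7 + (1587899 + 204) = 7 + 1588103 = 1588110)
I = 853385776751296277/1092816 (I = 1134514/(1/(-272 + 688589)) - 565738/(-2185632) = 1134514/(1/688317) - 565738*(-1/2185632) = 1134514/(1/688317) + 282869/1092816 = 1134514*688317 + 282869/1092816 = 780905272938 + 282869/1092816 = 853385776751296277/1092816 ≈ 7.8090e+11)
I - M = 853385776751296277/1092816 - 1*1588110 = 853385776751296277/1092816 - 1588110 = 853384041239278517/1092816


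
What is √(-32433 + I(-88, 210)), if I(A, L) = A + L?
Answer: I*√32311 ≈ 179.75*I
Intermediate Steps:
√(-32433 + I(-88, 210)) = √(-32433 + (-88 + 210)) = √(-32433 + 122) = √(-32311) = I*√32311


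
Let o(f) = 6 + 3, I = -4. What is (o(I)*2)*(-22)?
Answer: -396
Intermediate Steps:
o(f) = 9
(o(I)*2)*(-22) = (9*2)*(-22) = 18*(-22) = -396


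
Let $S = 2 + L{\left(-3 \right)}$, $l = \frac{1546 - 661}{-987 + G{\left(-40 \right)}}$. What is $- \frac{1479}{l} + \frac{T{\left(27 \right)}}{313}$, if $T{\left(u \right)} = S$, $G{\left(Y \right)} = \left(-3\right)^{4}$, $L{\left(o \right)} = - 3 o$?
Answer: $\frac{139807199}{92335} \approx 1514.1$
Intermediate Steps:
$G{\left(Y \right)} = 81$
$l = - \frac{295}{302}$ ($l = \frac{1546 - 661}{-987 + 81} = \frac{885}{-906} = 885 \left(- \frac{1}{906}\right) = - \frac{295}{302} \approx -0.97682$)
$S = 11$ ($S = 2 - -9 = 2 + 9 = 11$)
$T{\left(u \right)} = 11$
$- \frac{1479}{l} + \frac{T{\left(27 \right)}}{313} = - \frac{1479}{- \frac{295}{302}} + \frac{11}{313} = \left(-1479\right) \left(- \frac{302}{295}\right) + 11 \cdot \frac{1}{313} = \frac{446658}{295} + \frac{11}{313} = \frac{139807199}{92335}$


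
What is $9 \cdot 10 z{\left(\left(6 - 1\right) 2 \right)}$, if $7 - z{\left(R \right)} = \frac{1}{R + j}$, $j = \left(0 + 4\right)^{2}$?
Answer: $\frac{8145}{13} \approx 626.54$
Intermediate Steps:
$j = 16$ ($j = 4^{2} = 16$)
$z{\left(R \right)} = 7 - \frac{1}{16 + R}$ ($z{\left(R \right)} = 7 - \frac{1}{R + 16} = 7 - \frac{1}{16 + R}$)
$9 \cdot 10 z{\left(\left(6 - 1\right) 2 \right)} = 9 \cdot 10 \frac{111 + 7 \left(6 - 1\right) 2}{16 + \left(6 - 1\right) 2} = 90 \frac{111 + 7 \cdot 5 \cdot 2}{16 + 5 \cdot 2} = 90 \frac{111 + 7 \cdot 10}{16 + 10} = 90 \frac{111 + 70}{26} = 90 \cdot \frac{1}{26} \cdot 181 = 90 \cdot \frac{181}{26} = \frac{8145}{13}$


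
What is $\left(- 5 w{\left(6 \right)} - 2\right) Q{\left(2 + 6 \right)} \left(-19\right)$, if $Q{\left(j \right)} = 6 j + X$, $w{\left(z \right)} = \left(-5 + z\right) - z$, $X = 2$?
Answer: $-21850$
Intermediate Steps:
$w{\left(z \right)} = -5$
$Q{\left(j \right)} = 2 + 6 j$ ($Q{\left(j \right)} = 6 j + 2 = 2 + 6 j$)
$\left(- 5 w{\left(6 \right)} - 2\right) Q{\left(2 + 6 \right)} \left(-19\right) = \left(\left(-5\right) \left(-5\right) - 2\right) \left(2 + 6 \left(2 + 6\right)\right) \left(-19\right) = \left(25 - 2\right) \left(2 + 6 \cdot 8\right) \left(-19\right) = 23 \left(2 + 48\right) \left(-19\right) = 23 \cdot 50 \left(-19\right) = 1150 \left(-19\right) = -21850$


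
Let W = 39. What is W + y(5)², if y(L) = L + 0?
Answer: 64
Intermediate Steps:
y(L) = L
W + y(5)² = 39 + 5² = 39 + 25 = 64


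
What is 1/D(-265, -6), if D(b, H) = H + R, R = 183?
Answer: 1/177 ≈ 0.0056497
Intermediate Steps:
D(b, H) = 183 + H (D(b, H) = H + 183 = 183 + H)
1/D(-265, -6) = 1/(183 - 6) = 1/177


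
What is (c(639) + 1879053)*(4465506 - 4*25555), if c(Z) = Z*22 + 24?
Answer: 8260289441610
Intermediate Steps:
c(Z) = 24 + 22*Z (c(Z) = 22*Z + 24 = 24 + 22*Z)
(c(639) + 1879053)*(4465506 - 4*25555) = ((24 + 22*639) + 1879053)*(4465506 - 4*25555) = ((24 + 14058) + 1879053)*(4465506 - 102220) = (14082 + 1879053)*4363286 = 1893135*4363286 = 8260289441610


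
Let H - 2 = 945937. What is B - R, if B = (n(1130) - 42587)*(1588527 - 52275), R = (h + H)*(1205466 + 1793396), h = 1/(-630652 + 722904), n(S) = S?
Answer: -133785184392264763/46126 ≈ -2.9004e+12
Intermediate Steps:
H = 945939 (H = 2 + 945937 = 945939)
h = 1/92252 ≈ 1.0840e-5
R = 130847493292426099/46126 (R = (1/92252 + 945939)*(1205466 + 1793396) = (87264764629/92252)*2998862 = 130847493292426099/46126 ≈ 2.8367e+12)
B = -63688399164 (B = (1130 - 42587)*(1588527 - 52275) = -41457*1536252 = -63688399164)
B - R = -63688399164 - 1*130847493292426099/46126 = -63688399164 - 130847493292426099/46126 = -133785184392264763/46126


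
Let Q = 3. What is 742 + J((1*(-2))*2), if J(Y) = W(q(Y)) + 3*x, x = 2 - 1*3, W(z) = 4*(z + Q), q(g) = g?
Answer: 735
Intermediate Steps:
W(z) = 12 + 4*z (W(z) = 4*(z + 3) = 4*(3 + z) = 12 + 4*z)
x = -1 (x = 2 - 3 = -1)
J(Y) = 9 + 4*Y (J(Y) = (12 + 4*Y) + 3*(-1) = (12 + 4*Y) - 3 = 9 + 4*Y)
742 + J((1*(-2))*2) = 742 + (9 + 4*((1*(-2))*2)) = 742 + (9 + 4*(-2*2)) = 742 + (9 + 4*(-4)) = 742 + (9 - 16) = 742 - 7 = 735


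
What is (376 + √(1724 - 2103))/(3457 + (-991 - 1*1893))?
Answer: 376/573 + I*√379/573 ≈ 0.6562 + 0.033975*I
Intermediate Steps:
(376 + √(1724 - 2103))/(3457 + (-991 - 1*1893)) = (376 + √(-379))/(3457 + (-991 - 1893)) = (376 + I*√379)/(3457 - 2884) = (376 + I*√379)/573 = (376 + I*√379)*(1/573) = 376/573 + I*√379/573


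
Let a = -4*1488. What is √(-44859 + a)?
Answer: I*√50811 ≈ 225.41*I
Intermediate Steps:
a = -5952
√(-44859 + a) = √(-44859 - 5952) = √(-50811) = I*√50811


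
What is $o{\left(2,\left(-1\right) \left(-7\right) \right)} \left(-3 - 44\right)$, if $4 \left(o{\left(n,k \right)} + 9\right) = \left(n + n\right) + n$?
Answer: $\frac{705}{2} \approx 352.5$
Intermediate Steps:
$o{\left(n,k \right)} = -9 + \frac{3 n}{4}$ ($o{\left(n,k \right)} = -9 + \frac{\left(n + n\right) + n}{4} = -9 + \frac{2 n + n}{4} = -9 + \frac{3 n}{4}$)
$o{\left(2,\left(-1\right) \left(-7\right) \right)} \left(-3 - 44\right) = \left(-9 + \frac{3}{4} \cdot 2\right) \left(-3 - 44\right) = \left(-9 + \frac{3}{2}\right) \left(-47\right) = \left(- \frac{15}{2}\right) \left(-47\right) = \frac{705}{2}$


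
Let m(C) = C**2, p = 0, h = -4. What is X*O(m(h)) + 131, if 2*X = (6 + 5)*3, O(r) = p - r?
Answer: -133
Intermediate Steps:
O(r) = -r (O(r) = 0 - r = -r)
X = 33/2 (X = ((6 + 5)*3)/2 = (11*3)/2 = (1/2)*33 = 33/2 ≈ 16.500)
X*O(m(h)) + 131 = 33*(-1*(-4)**2)/2 + 131 = 33*(-1*16)/2 + 131 = (33/2)*(-16) + 131 = -264 + 131 = -133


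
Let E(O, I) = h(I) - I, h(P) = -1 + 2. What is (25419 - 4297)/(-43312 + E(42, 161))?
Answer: -10561/21736 ≈ -0.48588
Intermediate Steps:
h(P) = 1
E(O, I) = 1 - I
(25419 - 4297)/(-43312 + E(42, 161)) = (25419 - 4297)/(-43312 + (1 - 1*161)) = 21122/(-43312 + (1 - 161)) = 21122/(-43312 - 160) = 21122/(-43472) = 21122*(-1/43472) = -10561/21736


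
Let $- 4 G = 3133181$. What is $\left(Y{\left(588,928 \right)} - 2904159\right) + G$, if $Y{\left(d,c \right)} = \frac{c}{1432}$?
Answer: $- \frac{2640216779}{716} \approx -3.6875 \cdot 10^{6}$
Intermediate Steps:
$G = - \frac{3133181}{4}$ ($G = \left(- \frac{1}{4}\right) 3133181 = - \frac{3133181}{4} \approx -7.833 \cdot 10^{5}$)
$Y{\left(d,c \right)} = \frac{c}{1432}$ ($Y{\left(d,c \right)} = c \frac{1}{1432} = \frac{c}{1432}$)
$\left(Y{\left(588,928 \right)} - 2904159\right) + G = \left(\frac{1}{1432} \cdot 928 - 2904159\right) - \frac{3133181}{4} = \left(\frac{116}{179} - 2904159\right) - \frac{3133181}{4} = - \frac{519844345}{179} - \frac{3133181}{4} = - \frac{2640216779}{716}$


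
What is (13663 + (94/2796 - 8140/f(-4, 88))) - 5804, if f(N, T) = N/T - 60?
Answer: 14764087049/1846758 ≈ 7994.6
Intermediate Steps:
f(N, T) = -60 + N/T (f(N, T) = N/T - 60 = -60 + N/T)
(13663 + (94/2796 - 8140/f(-4, 88))) - 5804 = (13663 + (94/2796 - 8140/(-60 - 4/88))) - 5804 = (13663 + (94*(1/2796) - 8140/(-60 - 4*1/88))) - 5804 = (13663 + (47/1398 - 8140/(-60 - 1/22))) - 5804 = (13663 + (47/1398 - 8140/(-1321/22))) - 5804 = (13663 + (47/1398 - 8140*(-22/1321))) - 5804 = (13663 + (47/1398 + 179080/1321)) - 5804 = (13663 + 250415927/1846758) - 5804 = 25482670481/1846758 - 5804 = 14764087049/1846758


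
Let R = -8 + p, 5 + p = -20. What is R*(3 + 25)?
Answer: -924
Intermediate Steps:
p = -25 (p = -5 - 20 = -25)
R = -33 (R = -8 - 25 = -33)
R*(3 + 25) = -33*(3 + 25) = -33*28 = -924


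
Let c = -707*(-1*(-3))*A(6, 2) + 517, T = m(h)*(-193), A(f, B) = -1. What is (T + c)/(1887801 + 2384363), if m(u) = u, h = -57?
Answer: 13639/4272164 ≈ 0.0031925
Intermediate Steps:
T = 11001 (T = -57*(-193) = 11001)
c = 2638 (c = -707*(-1*(-3))*(-1) + 517 = -2121*(-1) + 517 = -707*(-3) + 517 = 2121 + 517 = 2638)
(T + c)/(1887801 + 2384363) = (11001 + 2638)/(1887801 + 2384363) = 13639/4272164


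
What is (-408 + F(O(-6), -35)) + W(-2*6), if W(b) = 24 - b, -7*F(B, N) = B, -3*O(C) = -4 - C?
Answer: -7810/21 ≈ -371.90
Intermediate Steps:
O(C) = 4/3 + C/3 (O(C) = -(-4 - C)/3 = 4/3 + C/3)
F(B, N) = -B/7
(-408 + F(O(-6), -35)) + W(-2*6) = (-408 - (4/3 + (1/3)*(-6))/7) + (24 - (-2)*6) = (-408 - (4/3 - 2)/7) + (24 - 1*(-12)) = (-408 - 1/7*(-2/3)) + (24 + 12) = (-408 + 2/21) + 36 = -8566/21 + 36 = -7810/21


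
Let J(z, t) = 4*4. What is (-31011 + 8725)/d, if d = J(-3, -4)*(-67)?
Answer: 11143/536 ≈ 20.789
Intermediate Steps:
J(z, t) = 16
d = -1072 (d = 16*(-67) = -1072)
(-31011 + 8725)/d = (-31011 + 8725)/(-1072) = -22286*(-1/1072) = 11143/536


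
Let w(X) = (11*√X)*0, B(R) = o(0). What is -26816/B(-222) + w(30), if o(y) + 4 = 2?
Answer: 13408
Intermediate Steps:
o(y) = -2 (o(y) = -4 + 2 = -2)
B(R) = -2
w(X) = 0
-26816/B(-222) + w(30) = -26816/(-2) + 0 = -26816*(-½) + 0 = 13408 + 0 = 13408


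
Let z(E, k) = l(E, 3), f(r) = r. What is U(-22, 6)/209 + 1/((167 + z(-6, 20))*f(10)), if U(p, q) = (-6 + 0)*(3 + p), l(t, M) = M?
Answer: 10211/18700 ≈ 0.54604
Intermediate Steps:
z(E, k) = 3
U(p, q) = -18 - 6*p (U(p, q) = -6*(3 + p) = -18 - 6*p)
U(-22, 6)/209 + 1/((167 + z(-6, 20))*f(10)) = (-18 - 6*(-22))/209 + 1/((167 + 3)*10) = (-18 + 132)*(1/209) + (⅒)/170 = 114*(1/209) + (1/170)*(⅒) = 6/11 + 1/1700 = 10211/18700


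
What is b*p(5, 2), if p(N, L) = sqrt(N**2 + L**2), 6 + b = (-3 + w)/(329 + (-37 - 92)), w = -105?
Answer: -327*sqrt(29)/50 ≈ -35.219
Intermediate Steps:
b = -327/50 (b = -6 + (-3 - 105)/(329 + (-37 - 92)) = -6 - 108/(329 - 129) = -6 - 108/200 = -6 - 108*1/200 = -6 - 27/50 = -327/50 ≈ -6.5400)
p(N, L) = sqrt(L**2 + N**2)
b*p(5, 2) = -327*sqrt(2**2 + 5**2)/50 = -327*sqrt(4 + 25)/50 = -327*sqrt(29)/50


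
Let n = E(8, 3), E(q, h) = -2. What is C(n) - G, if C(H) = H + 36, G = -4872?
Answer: 4906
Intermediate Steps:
n = -2
C(H) = 36 + H
C(n) - G = (36 - 2) - 1*(-4872) = 34 + 4872 = 4906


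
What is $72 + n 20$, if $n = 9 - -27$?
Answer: $792$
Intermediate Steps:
$n = 36$ ($n = 9 + 27 = 36$)
$72 + n 20 = 72 + 36 \cdot 20 = 72 + 720 = 792$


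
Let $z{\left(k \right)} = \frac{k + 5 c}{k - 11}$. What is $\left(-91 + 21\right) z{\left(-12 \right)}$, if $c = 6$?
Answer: $\frac{1260}{23} \approx 54.783$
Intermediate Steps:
$z{\left(k \right)} = \frac{30 + k}{-11 + k}$ ($z{\left(k \right)} = \frac{k + 5 \cdot 6}{k - 11} = \frac{k + 30}{-11 + k} = \frac{30 + k}{-11 + k}$)
$\left(-91 + 21\right) z{\left(-12 \right)} = \left(-91 + 21\right) \frac{30 - 12}{-11 - 12} = - 70 \frac{1}{-23} \cdot 18 = - 70 \left(\left(- \frac{1}{23}\right) 18\right) = \left(-70\right) \left(- \frac{18}{23}\right) = \frac{1260}{23}$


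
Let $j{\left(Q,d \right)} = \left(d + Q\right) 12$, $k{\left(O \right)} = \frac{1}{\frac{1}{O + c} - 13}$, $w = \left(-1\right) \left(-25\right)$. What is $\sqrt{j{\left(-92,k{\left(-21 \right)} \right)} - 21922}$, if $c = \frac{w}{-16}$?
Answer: $\frac{7 i \sqrt{10420706206}}{4709} \approx 151.75 i$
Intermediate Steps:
$w = 25$
$c = - \frac{25}{16}$ ($c = \frac{25}{-16} = 25 \left(- \frac{1}{16}\right) = - \frac{25}{16} \approx -1.5625$)
$k{\left(O \right)} = \frac{1}{-13 + \frac{1}{- \frac{25}{16} + O}}$ ($k{\left(O \right)} = \frac{1}{\frac{1}{O - \frac{25}{16}} - 13} = \frac{1}{\frac{1}{- \frac{25}{16} + O} - 13} = \frac{1}{-13 + \frac{1}{- \frac{25}{16} + O}}$)
$j{\left(Q,d \right)} = 12 Q + 12 d$ ($j{\left(Q,d \right)} = \left(Q + d\right) 12 = 12 Q + 12 d$)
$\sqrt{j{\left(-92,k{\left(-21 \right)} \right)} - 21922} = \sqrt{\left(12 \left(-92\right) + 12 \frac{25 - -336}{-341 + 208 \left(-21\right)}\right) - 21922} = \sqrt{\left(-1104 + 12 \frac{25 + 336}{-341 - 4368}\right) - 21922} = \sqrt{\left(-1104 + 12 \frac{1}{-4709} \cdot 361\right) - 21922} = \sqrt{\left(-1104 + 12 \left(\left(- \frac{1}{4709}\right) 361\right)\right) - 21922} = \sqrt{\left(-1104 + 12 \left(- \frac{361}{4709}\right)\right) - 21922} = \sqrt{\left(-1104 - \frac{4332}{4709}\right) - 21922} = \sqrt{- \frac{5203068}{4709} - 21922} = \sqrt{- \frac{108433766}{4709}} = \frac{7 i \sqrt{10420706206}}{4709}$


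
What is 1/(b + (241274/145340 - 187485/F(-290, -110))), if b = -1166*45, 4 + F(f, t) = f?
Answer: -1780415/92280041531 ≈ -1.9294e-5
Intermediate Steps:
F(f, t) = -4 + f
b = -52470
1/(b + (241274/145340 - 187485/F(-290, -110))) = 1/(-52470 + (241274/145340 - 187485/(-4 - 290))) = 1/(-52470 + (241274*(1/145340) - 187485/(-294))) = 1/(-52470 + (120637/72670 - 187485*(-1/294))) = 1/(-52470 + (120637/72670 + 62495/98)) = 1/(-52470 + 1138333519/1780415) = 1/(-92280041531/1780415) = -1780415/92280041531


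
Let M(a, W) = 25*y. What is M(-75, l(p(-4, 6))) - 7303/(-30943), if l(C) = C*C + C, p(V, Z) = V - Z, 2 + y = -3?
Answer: -3860572/30943 ≈ -124.76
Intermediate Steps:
y = -5 (y = -2 - 3 = -5)
l(C) = C + C² (l(C) = C² + C = C + C²)
M(a, W) = -125 (M(a, W) = 25*(-5) = -125)
M(-75, l(p(-4, 6))) - 7303/(-30943) = -125 - 7303/(-30943) = -125 - 7303*(-1/30943) = -125 + 7303/30943 = -3860572/30943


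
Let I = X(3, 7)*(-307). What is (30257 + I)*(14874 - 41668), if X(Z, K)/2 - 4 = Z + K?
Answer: -580384834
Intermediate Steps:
X(Z, K) = 8 + 2*K + 2*Z (X(Z, K) = 8 + 2*(Z + K) = 8 + 2*(K + Z) = 8 + (2*K + 2*Z) = 8 + 2*K + 2*Z)
I = -8596 (I = (8 + 2*7 + 2*3)*(-307) = (8 + 14 + 6)*(-307) = 28*(-307) = -8596)
(30257 + I)*(14874 - 41668) = (30257 - 8596)*(14874 - 41668) = 21661*(-26794) = -580384834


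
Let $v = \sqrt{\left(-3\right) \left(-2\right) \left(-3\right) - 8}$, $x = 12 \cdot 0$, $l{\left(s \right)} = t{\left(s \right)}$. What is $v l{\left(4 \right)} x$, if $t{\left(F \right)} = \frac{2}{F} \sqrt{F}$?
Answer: $0$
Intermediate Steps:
$t{\left(F \right)} = \frac{2}{\sqrt{F}}$
$l{\left(s \right)} = \frac{2}{\sqrt{s}}$
$x = 0$
$v = i \sqrt{26}$ ($v = \sqrt{6 \left(-3\right) - 8} = \sqrt{-18 - 8} = \sqrt{-26} = i \sqrt{26} \approx 5.099 i$)
$v l{\left(4 \right)} x = i \sqrt{26} \cdot \frac{2}{2} \cdot 0 = i \sqrt{26} \cdot 2 \cdot \frac{1}{2} \cdot 0 = i \sqrt{26} \cdot 1 \cdot 0 = i \sqrt{26} \cdot 0 = 0$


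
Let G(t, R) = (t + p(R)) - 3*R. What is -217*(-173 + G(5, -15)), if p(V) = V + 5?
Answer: 28861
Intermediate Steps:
p(V) = 5 + V
G(t, R) = 5 + t - 2*R (G(t, R) = (t + (5 + R)) - 3*R = (5 + R + t) - 3*R = 5 + t - 2*R)
-217*(-173 + G(5, -15)) = -217*(-173 + (5 + 5 - 2*(-15))) = -217*(-173 + (5 + 5 + 30)) = -217*(-173 + 40) = -217*(-133) = 28861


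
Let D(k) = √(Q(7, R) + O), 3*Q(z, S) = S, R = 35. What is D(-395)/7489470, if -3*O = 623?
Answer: 7*I/3744735 ≈ 1.8693e-6*I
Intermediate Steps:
O = -623/3 (O = -⅓*623 = -623/3 ≈ -207.67)
Q(z, S) = S/3
D(k) = 14*I (D(k) = √((⅓)*35 - 623/3) = √(35/3 - 623/3) = √(-196) = 14*I)
D(-395)/7489470 = (14*I)/7489470 = (14*I)*(1/7489470) = 7*I/3744735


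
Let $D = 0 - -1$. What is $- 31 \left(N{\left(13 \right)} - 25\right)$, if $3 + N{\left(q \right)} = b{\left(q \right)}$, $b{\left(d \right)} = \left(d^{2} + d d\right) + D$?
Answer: $-9641$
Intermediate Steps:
$D = 1$ ($D = 0 + 1 = 1$)
$b{\left(d \right)} = 1 + 2 d^{2}$ ($b{\left(d \right)} = \left(d^{2} + d d\right) + 1 = \left(d^{2} + d^{2}\right) + 1 = 2 d^{2} + 1 = 1 + 2 d^{2}$)
$N{\left(q \right)} = -2 + 2 q^{2}$ ($N{\left(q \right)} = -3 + \left(1 + 2 q^{2}\right) = -2 + 2 q^{2}$)
$- 31 \left(N{\left(13 \right)} - 25\right) = - 31 \left(\left(-2 + 2 \cdot 13^{2}\right) - 25\right) = - 31 \left(\left(-2 + 2 \cdot 169\right) - 25\right) = - 31 \left(\left(-2 + 338\right) - 25\right) = - 31 \left(336 - 25\right) = \left(-31\right) 311 = -9641$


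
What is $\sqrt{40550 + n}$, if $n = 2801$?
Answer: $\sqrt{43351} \approx 208.21$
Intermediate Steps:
$\sqrt{40550 + n} = \sqrt{40550 + 2801} = \sqrt{43351}$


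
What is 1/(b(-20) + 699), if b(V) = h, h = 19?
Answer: 1/718 ≈ 0.0013928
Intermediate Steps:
b(V) = 19
1/(b(-20) + 699) = 1/(19 + 699) = 1/718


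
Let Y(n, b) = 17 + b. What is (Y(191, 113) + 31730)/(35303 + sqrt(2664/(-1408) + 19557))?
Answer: 39591326016/43869135337 - 76464*sqrt(4206521)/43869135337 ≈ 0.89891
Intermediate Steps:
(Y(191, 113) + 31730)/(35303 + sqrt(2664/(-1408) + 19557)) = ((17 + 113) + 31730)/(35303 + sqrt(2664/(-1408) + 19557)) = (130 + 31730)/(35303 + sqrt(2664*(-1/1408) + 19557)) = 31860/(35303 + sqrt(-333/176 + 19557)) = 31860/(35303 + sqrt(3441699/176)) = 31860/(35303 + 3*sqrt(4206521)/44)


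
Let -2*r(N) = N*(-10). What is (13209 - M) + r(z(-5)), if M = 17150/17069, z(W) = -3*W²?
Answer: 219046396/17069 ≈ 12833.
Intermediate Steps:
M = 17150/17069 (M = 17150*(1/17069) = 17150/17069 ≈ 1.0047)
r(N) = 5*N (r(N) = -N*(-10)/2 = -(-5)*N = 5*N)
(13209 - M) + r(z(-5)) = (13209 - 1*17150/17069) + 5*(-3*(-5)²) = (13209 - 17150/17069) + 5*(-3*25) = 225447271/17069 + 5*(-75) = 225447271/17069 - 375 = 219046396/17069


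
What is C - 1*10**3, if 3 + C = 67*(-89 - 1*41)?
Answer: -9713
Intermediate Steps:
C = -8713 (C = -3 + 67*(-89 - 1*41) = -3 + 67*(-89 - 41) = -3 + 67*(-130) = -3 - 8710 = -8713)
C - 1*10**3 = -8713 - 1*10**3 = -8713 - 1*1000 = -8713 - 1000 = -9713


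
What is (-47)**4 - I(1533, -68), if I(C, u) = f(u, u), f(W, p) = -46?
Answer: 4879727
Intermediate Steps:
I(C, u) = -46
(-47)**4 - I(1533, -68) = (-47)**4 - 1*(-46) = 4879681 + 46 = 4879727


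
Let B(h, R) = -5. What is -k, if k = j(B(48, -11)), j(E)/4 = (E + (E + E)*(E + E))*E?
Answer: 1900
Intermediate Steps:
j(E) = 4*E*(E + 4*E**2) (j(E) = 4*((E + (E + E)*(E + E))*E) = 4*((E + (2*E)*(2*E))*E) = 4*((E + 4*E**2)*E) = 4*(E*(E + 4*E**2)) = 4*E*(E + 4*E**2))
k = -1900 (k = (-5)**2*(4 + 16*(-5)) = 25*(4 - 80) = 25*(-76) = -1900)
-k = -1*(-1900) = 1900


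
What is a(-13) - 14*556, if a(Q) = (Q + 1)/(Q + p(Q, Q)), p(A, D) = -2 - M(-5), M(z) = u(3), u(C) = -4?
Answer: -85612/11 ≈ -7782.9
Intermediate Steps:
M(z) = -4
p(A, D) = 2 (p(A, D) = -2 - 1*(-4) = -2 + 4 = 2)
a(Q) = (1 + Q)/(2 + Q) (a(Q) = (Q + 1)/(Q + 2) = (1 + Q)/(2 + Q))
a(-13) - 14*556 = (1 - 13)/(2 - 13) - 14*556 = -12/(-11) - 1*7784 = -1/11*(-12) - 7784 = 12/11 - 7784 = -85612/11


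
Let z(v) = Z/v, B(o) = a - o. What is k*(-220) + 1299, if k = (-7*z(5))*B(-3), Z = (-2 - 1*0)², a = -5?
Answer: -1165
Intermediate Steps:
Z = 4 (Z = (-2 + 0)² = (-2)² = 4)
B(o) = -5 - o
z(v) = 4/v
k = 56/5 (k = (-28/5)*(-5 - 1*(-3)) = (-28/5)*(-5 + 3) = -7*⅘*(-2) = -28/5*(-2) = 56/5 ≈ 11.200)
k*(-220) + 1299 = (56/5)*(-220) + 1299 = -2464 + 1299 = -1165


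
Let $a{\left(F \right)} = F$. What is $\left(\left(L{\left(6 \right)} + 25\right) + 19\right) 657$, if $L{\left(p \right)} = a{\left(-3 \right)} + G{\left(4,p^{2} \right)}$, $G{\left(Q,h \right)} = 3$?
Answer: $28908$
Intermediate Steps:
$L{\left(p \right)} = 0$ ($L{\left(p \right)} = -3 + 3 = 0$)
$\left(\left(L{\left(6 \right)} + 25\right) + 19\right) 657 = \left(\left(0 + 25\right) + 19\right) 657 = \left(25 + 19\right) 657 = 44 \cdot 657 = 28908$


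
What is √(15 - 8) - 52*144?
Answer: -7488 + √7 ≈ -7485.4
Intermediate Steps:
√(15 - 8) - 52*144 = √7 - 7488 = -7488 + √7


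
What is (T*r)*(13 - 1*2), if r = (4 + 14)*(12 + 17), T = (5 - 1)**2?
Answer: 91872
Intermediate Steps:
T = 16 (T = 4**2 = 16)
r = 522 (r = 18*29 = 522)
(T*r)*(13 - 1*2) = (16*522)*(13 - 1*2) = 8352*(13 - 2) = 8352*11 = 91872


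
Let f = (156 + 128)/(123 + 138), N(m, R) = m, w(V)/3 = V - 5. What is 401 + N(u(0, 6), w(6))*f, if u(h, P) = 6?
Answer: 35455/87 ≈ 407.53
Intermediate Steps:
w(V) = -15 + 3*V (w(V) = 3*(V - 5) = 3*(-5 + V) = -15 + 3*V)
f = 284/261 ≈ 1.0881
401 + N(u(0, 6), w(6))*f = 401 + 6*(284/261) = 401 + 568/87 = 35455/87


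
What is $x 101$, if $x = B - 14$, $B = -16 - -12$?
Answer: $-1818$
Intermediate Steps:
$B = -4$ ($B = -16 + 12 = -4$)
$x = -18$ ($x = -4 - 14 = -18$)
$x 101 = \left(-18\right) 101 = -1818$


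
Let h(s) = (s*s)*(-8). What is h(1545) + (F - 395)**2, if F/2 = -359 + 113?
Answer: -18309431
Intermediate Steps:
h(s) = -8*s**2 (h(s) = s**2*(-8) = -8*s**2)
F = -492 (F = 2*(-359 + 113) = 2*(-246) = -492)
h(1545) + (F - 395)**2 = -8*1545**2 + (-492 - 395)**2 = -8*2387025 + (-887)**2 = -19096200 + 786769 = -18309431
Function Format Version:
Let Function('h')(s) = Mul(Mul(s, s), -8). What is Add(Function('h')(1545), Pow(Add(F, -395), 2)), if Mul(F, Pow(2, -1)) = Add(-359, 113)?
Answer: -18309431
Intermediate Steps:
Function('h')(s) = Mul(-8, Pow(s, 2)) (Function('h')(s) = Mul(Pow(s, 2), -8) = Mul(-8, Pow(s, 2)))
F = -492 (F = Mul(2, Add(-359, 113)) = Mul(2, -246) = -492)
Add(Function('h')(1545), Pow(Add(F, -395), 2)) = Add(Mul(-8, Pow(1545, 2)), Pow(Add(-492, -395), 2)) = Add(Mul(-8, 2387025), Pow(-887, 2)) = Add(-19096200, 786769) = -18309431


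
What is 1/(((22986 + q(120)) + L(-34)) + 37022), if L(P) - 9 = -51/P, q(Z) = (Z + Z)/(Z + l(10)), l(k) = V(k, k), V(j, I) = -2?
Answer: 118/7082423 ≈ 1.6661e-5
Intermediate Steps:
l(k) = -2
q(Z) = 2*Z/(-2 + Z) (q(Z) = (Z + Z)/(Z - 2) = (2*Z)/(-2 + Z) = 2*Z/(-2 + Z))
L(P) = 9 - 51/P
1/(((22986 + q(120)) + L(-34)) + 37022) = 1/(((22986 + 2*120/(-2 + 120)) + (9 - 51/(-34))) + 37022) = 1/(((22986 + 2*120/118) + (9 - 51*(-1/34))) + 37022) = 1/(((22986 + 2*120*(1/118)) + (9 + 3/2)) + 37022) = 1/(((22986 + 120/59) + 21/2) + 37022) = 1/((1356294/59 + 21/2) + 37022) = 1/(2713827/118 + 37022) = 1/(7082423/118) = 118/7082423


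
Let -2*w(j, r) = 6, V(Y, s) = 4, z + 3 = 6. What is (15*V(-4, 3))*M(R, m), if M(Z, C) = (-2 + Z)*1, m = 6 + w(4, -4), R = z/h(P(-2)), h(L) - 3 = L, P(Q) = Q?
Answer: 60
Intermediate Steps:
z = 3 (z = -3 + 6 = 3)
w(j, r) = -3 (w(j, r) = -1/2*6 = -3)
h(L) = 3 + L
R = 3 (R = 3/(3 - 2) = 3/1 = 3*1 = 3)
m = 3 (m = 6 - 3 = 3)
M(Z, C) = -2 + Z
(15*V(-4, 3))*M(R, m) = (15*4)*(-2 + 3) = 60*1 = 60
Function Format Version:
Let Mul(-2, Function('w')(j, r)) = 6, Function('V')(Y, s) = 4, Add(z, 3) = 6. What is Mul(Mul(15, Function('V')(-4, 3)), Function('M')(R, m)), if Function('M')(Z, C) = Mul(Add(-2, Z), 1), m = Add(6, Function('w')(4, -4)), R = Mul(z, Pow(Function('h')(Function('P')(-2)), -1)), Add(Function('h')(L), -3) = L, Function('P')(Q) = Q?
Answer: 60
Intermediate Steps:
z = 3 (z = Add(-3, 6) = 3)
Function('w')(j, r) = -3 (Function('w')(j, r) = Mul(Rational(-1, 2), 6) = -3)
Function('h')(L) = Add(3, L)
R = 3 (R = Mul(3, Pow(Add(3, -2), -1)) = Mul(3, Pow(1, -1)) = Mul(3, 1) = 3)
m = 3 (m = Add(6, -3) = 3)
Function('M')(Z, C) = Add(-2, Z)
Mul(Mul(15, Function('V')(-4, 3)), Function('M')(R, m)) = Mul(Mul(15, 4), Add(-2, 3)) = Mul(60, 1) = 60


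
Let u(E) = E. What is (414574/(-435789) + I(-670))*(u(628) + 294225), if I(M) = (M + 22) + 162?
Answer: -62570173679884/435789 ≈ -1.4358e+8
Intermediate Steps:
I(M) = 184 + M (I(M) = (22 + M) + 162 = 184 + M)
(414574/(-435789) + I(-670))*(u(628) + 294225) = (414574/(-435789) + (184 - 670))*(628 + 294225) = (414574*(-1/435789) - 486)*294853 = (-414574/435789 - 486)*294853 = -212208028/435789*294853 = -62570173679884/435789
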